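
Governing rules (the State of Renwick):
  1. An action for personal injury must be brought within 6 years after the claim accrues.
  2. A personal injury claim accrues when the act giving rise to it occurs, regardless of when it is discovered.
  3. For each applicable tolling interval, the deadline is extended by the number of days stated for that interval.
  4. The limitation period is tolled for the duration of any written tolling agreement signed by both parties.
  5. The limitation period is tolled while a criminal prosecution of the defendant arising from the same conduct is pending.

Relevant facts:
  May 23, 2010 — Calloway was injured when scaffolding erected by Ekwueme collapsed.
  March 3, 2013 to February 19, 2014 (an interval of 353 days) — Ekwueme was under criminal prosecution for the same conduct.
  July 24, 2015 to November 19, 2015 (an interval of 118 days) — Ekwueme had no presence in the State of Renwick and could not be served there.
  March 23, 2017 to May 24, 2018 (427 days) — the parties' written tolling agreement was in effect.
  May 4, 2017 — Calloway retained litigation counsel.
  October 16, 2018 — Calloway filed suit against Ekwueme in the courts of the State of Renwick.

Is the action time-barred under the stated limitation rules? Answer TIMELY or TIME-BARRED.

TIME-BARRED

The claim accrued on May 23, 2010, when the wrongful act occurred.
Adding the 6 years base period to May 23, 2010 gives a deadline of May 23, 2016, before any tolling.
Because the pending criminal prosecution ran from March 3, 2013 to February 19, 2014, the deadline is extended by 353 days to May 11, 2017.
The period was tolled for 427 days by the written tolling agreement (March 23, 2017 to May 24, 2018), pushing the deadline to July 12, 2018.
The defendant's absence from the jurisdiction from July 24, 2015 to November 19, 2015 does not toll the period, because no stated rule makes the defendant's absence a tolling event.
None of the other events listed affects the running of the period under the stated rules.
Filing on October 16, 2018 missed the July 12, 2018 deadline — the action is time-barred.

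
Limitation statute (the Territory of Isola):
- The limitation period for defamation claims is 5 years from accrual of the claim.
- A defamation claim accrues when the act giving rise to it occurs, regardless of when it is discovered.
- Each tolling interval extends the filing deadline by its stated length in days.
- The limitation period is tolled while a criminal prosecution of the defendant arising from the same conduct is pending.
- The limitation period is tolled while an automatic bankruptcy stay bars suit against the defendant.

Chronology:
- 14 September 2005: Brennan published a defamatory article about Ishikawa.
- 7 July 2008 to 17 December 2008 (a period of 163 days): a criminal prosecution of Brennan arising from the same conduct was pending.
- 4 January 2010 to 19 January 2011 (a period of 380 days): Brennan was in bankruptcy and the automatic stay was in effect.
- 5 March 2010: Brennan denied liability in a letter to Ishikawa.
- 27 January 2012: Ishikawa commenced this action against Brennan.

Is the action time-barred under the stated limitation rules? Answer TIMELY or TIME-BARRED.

TIMELY

The claim accrued on 14 September 2005, when the wrongful act occurred.
The untolled deadline — 5 years after 14 September 2005 — is 14 September 2010.
Because the pending criminal prosecution ran from 7 July 2008 to 17 December 2008, the deadline is extended by 163 days to 24 February 2011.
The automatic bankruptcy stay from 4 January 2010 to 19 January 2011 tolled the period for 380 days, extending the deadline to 10 March 2012.
The other events in the timeline have no effect on the limitation period under the stated rules.
The 27 January 2012 filing precedes the 10 March 2012 deadline; the claim is timely.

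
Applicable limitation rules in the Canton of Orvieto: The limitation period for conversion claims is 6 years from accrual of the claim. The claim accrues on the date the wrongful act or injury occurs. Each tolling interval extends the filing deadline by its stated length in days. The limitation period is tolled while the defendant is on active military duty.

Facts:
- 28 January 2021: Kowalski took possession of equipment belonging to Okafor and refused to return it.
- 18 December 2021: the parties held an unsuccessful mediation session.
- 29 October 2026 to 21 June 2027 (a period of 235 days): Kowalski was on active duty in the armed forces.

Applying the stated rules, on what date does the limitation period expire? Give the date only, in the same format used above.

20 September 2027

The limitation period began to run on 28 January 2021.
Adding the 6 years base period to 28 January 2021 gives a deadline of 28 January 2027, before any tolling.
Because the defendant's active military service ran from 29 October 2026 to 21 June 2027, the deadline is extended by 235 days to 20 September 2027.
None of the other events listed affects the running of the period under the stated rules.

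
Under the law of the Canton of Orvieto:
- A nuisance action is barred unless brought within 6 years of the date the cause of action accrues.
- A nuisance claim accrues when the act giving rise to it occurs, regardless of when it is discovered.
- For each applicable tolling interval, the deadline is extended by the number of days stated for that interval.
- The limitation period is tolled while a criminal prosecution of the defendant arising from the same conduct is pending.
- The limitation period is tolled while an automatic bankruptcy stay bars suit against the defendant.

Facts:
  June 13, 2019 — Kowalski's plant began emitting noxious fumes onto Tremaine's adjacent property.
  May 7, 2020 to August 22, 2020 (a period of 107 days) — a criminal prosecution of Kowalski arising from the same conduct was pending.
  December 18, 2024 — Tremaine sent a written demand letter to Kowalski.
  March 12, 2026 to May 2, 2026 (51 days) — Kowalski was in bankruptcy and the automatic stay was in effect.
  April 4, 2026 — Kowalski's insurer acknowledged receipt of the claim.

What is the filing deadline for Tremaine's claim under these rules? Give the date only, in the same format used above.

The cause of action accrued on June 13, 2019, the date of the act.
Adding the 6 years base period to June 13, 2019 gives a deadline of June 13, 2025, before any tolling.
The pending criminal prosecution from May 7, 2020 to August 22, 2020 tolled the period for 107 days, extending the deadline to September 28, 2025.
The automatic bankruptcy stay from March 12, 2026 to May 2, 2026 began after the period had already run on September 28, 2025, so it has no tolling effect.
Nothing else in the chronology tolls or restarts the period.

September 28, 2025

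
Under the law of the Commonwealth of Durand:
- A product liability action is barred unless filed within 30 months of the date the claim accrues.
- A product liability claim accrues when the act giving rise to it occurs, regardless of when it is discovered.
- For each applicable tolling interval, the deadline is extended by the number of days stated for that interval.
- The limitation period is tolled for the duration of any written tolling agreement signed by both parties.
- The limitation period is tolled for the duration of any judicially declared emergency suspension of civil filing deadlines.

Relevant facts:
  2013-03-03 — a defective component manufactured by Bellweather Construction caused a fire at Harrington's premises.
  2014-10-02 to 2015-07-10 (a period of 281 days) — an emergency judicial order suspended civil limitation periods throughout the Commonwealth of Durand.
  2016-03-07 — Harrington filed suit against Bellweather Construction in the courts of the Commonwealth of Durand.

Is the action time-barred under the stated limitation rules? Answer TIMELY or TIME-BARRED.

The claim accrued on 2013-03-03, when the wrongful act occurred.
30 months from 2013-03-03 is 2015-09-03.
The emergency suspension of filing deadlines from 2014-10-02 to 2015-07-10 tolled the period for 281 days, extending the deadline to 2016-06-10.
Harrington filed on 2016-03-07, before the 2016-06-10 deadline, so the action is timely.

TIMELY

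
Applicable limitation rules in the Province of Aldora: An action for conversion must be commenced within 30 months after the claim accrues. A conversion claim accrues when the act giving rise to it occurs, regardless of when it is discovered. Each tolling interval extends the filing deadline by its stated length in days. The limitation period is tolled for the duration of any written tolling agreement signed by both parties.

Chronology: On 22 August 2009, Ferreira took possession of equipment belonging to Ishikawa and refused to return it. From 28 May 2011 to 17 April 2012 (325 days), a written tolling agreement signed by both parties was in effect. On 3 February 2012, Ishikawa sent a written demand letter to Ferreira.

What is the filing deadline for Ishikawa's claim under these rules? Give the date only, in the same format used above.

The claim accrued on 22 August 2009, the date of the act.
The untolled deadline — 30 months after 22 August 2009 — is 22 February 2012.
The period was tolled for 325 days by the written tolling agreement (28 May 2011 to 17 April 2012), pushing the deadline to 12 January 2013.
Nothing else in the chronology tolls or restarts the period.

12 January 2013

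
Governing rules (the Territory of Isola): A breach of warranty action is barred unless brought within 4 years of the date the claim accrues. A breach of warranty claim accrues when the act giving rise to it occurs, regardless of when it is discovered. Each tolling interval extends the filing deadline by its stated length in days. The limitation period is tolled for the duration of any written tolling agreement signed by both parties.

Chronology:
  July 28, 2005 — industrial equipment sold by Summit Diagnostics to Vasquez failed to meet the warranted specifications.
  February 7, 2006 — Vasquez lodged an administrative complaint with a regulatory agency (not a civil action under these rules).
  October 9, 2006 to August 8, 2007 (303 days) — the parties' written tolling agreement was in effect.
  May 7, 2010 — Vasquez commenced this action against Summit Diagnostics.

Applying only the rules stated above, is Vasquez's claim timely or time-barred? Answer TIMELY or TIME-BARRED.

TIMELY

The limitation period began to run on July 28, 2005.
The untolled deadline — 4 years after July 28, 2005 — is July 28, 2009.
The period was tolled for 303 days by the written tolling agreement (October 9, 2006 to August 8, 2007), pushing the deadline to May 27, 2010.
None of the other events listed affects the running of the period under the stated rules.
Vasquez filed on May 7, 2010, before the May 27, 2010 deadline, so the action is timely.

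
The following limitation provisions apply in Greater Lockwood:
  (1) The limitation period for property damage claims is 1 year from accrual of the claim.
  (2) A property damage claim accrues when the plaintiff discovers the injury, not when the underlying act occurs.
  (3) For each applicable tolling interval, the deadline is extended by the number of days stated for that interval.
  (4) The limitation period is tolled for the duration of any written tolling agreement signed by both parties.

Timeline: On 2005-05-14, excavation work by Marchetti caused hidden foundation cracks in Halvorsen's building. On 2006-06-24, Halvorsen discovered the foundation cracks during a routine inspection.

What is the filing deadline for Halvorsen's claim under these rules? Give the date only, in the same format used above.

2007-06-24

Accrual is tied to discovery, so the period began on 2006-06-24 rather than on 2005-05-14 when the act occurred.
1 year from 2006-06-24 is 2007-06-24.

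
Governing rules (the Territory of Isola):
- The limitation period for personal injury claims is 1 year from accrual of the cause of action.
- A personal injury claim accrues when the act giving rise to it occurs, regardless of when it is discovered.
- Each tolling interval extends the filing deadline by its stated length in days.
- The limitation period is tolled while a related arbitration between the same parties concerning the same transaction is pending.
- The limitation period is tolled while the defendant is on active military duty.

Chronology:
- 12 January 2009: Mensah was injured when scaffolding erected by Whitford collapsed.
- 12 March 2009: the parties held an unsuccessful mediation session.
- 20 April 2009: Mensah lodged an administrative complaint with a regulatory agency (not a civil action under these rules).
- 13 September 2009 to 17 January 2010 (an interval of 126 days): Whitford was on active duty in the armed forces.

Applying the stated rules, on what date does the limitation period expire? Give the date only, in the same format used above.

18 May 2010

The limitation period began to run on 12 January 2009.
1 year from 12 January 2009 is 12 January 2010.
Because the defendant's active military service ran from 13 September 2009 to 17 January 2010, the deadline is extended by 126 days to 18 May 2010.
None of the other events listed affects the running of the period under the stated rules.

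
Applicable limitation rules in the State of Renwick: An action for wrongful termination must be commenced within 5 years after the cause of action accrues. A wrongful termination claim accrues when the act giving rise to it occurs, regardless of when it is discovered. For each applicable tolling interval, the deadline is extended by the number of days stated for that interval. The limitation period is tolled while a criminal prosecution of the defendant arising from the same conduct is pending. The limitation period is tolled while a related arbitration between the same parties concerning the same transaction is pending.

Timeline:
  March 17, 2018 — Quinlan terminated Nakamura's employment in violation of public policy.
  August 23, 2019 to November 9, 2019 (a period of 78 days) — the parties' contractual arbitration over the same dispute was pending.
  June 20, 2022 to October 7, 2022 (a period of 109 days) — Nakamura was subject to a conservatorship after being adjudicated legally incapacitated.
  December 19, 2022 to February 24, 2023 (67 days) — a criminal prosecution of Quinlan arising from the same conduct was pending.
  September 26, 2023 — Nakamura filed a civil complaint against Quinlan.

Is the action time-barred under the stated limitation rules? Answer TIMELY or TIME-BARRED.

The cause of action accrued on March 17, 2018, the date of the act.
Adding the 5 years base period to March 17, 2018 gives a deadline of March 17, 2023, before any tolling.
Because the pending related arbitration ran from August 23, 2019 to November 9, 2019, the deadline is extended by 78 days to June 3, 2023.
The pending criminal prosecution from December 19, 2022 to February 24, 2023 tolled the period for 67 days, extending the deadline to August 9, 2023.
No stated provision tolls the period for the plaintiff's incapacity, so the interval from June 20, 2022 to October 7, 2022 has no effect on the deadline.
Nakamura filed on September 26, 2023, after the August 9, 2023 deadline, so the action is time-barred.

TIME-BARRED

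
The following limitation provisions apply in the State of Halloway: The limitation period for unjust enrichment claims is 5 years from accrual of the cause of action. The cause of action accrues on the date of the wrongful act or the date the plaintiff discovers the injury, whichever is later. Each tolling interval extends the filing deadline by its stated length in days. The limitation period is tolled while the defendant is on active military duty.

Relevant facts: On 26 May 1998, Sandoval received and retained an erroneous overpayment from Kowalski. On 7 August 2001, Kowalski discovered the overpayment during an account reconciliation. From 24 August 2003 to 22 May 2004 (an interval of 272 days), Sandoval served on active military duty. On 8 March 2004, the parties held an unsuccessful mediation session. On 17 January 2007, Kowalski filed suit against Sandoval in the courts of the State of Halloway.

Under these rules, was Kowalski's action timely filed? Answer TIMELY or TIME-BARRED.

Because discovery on 7 August 2001 post-dates the 26 May 1998 act, accrual under the later-of rule falls on 7 August 2001.
The untolled deadline — 5 years after 7 August 2001 — is 7 August 2006.
Because the defendant's active military service ran from 24 August 2003 to 22 May 2004, the deadline is extended by 272 days to 6 May 2007.
The other events in the timeline have no effect on the limitation period under the stated rules.
Kowalski filed on 17 January 2007, before the 6 May 2007 deadline, so the action is timely.

TIMELY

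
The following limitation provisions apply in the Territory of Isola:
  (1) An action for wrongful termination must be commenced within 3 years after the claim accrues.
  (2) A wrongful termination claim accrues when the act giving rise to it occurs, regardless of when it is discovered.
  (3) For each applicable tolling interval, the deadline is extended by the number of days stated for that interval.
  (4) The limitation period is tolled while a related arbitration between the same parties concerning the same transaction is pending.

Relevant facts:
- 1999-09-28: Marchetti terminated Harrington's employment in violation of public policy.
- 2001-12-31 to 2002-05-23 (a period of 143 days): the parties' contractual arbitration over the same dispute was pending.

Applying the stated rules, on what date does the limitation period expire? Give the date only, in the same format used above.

2003-02-18

The limitation period began to run on 1999-09-28.
Adding the 3 years base period to 1999-09-28 gives a deadline of 2002-09-28, before any tolling.
Because the pending related arbitration ran from 2001-12-31 to 2002-05-23, the deadline is extended by 143 days to 2003-02-18.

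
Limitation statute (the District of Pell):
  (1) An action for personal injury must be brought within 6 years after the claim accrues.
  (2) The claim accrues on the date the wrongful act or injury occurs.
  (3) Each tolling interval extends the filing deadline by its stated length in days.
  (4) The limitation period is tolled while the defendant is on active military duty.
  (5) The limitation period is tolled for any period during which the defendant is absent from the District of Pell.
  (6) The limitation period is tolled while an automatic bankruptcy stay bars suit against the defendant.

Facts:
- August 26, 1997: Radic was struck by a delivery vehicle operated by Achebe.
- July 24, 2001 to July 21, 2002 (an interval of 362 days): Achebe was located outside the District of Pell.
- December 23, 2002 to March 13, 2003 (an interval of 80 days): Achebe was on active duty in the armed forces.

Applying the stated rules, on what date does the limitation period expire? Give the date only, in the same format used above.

November 10, 2004

The claim accrued on August 26, 1997, the date of the act.
Adding the 6 years base period to August 26, 1997 gives a deadline of August 26, 2003, before any tolling.
The defendant's absence from the jurisdiction from July 24, 2001 to July 21, 2002 tolled the period for 362 days, extending the deadline to August 22, 2004.
The defendant's active military service from December 23, 2002 to March 13, 2003 tolled the period for 80 days, extending the deadline to November 10, 2004.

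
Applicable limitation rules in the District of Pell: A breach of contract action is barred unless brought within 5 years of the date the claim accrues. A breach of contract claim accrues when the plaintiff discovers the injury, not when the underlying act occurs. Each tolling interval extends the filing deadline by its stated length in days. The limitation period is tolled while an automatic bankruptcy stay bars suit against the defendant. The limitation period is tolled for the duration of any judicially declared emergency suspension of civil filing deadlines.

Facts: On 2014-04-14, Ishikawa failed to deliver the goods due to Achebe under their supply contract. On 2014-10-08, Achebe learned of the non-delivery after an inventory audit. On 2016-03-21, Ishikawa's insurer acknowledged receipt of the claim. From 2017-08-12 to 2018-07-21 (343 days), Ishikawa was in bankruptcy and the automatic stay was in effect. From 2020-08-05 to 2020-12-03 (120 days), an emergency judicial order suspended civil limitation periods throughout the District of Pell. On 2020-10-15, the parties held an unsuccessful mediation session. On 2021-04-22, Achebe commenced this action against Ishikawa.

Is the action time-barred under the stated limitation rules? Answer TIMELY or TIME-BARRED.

TIME-BARRED

Under the discovery rule, the claim accrued on 2014-10-08, when Achebe discovered the injury — not on the 2014-04-14 date of the underlying act.
Adding the 5 years base period to 2014-10-08 gives a deadline of 2019-10-08, before any tolling.
The automatic bankruptcy stay from 2017-08-12 to 2018-07-21 tolled the period for 343 days, extending the deadline to 2020-09-15.
Because the emergency suspension of filing deadlines ran from 2020-08-05 to 2020-12-03, the deadline is extended by 120 days to 2021-01-13.
The other events in the timeline have no effect on the limitation period under the stated rules.
The 2021-04-22 filing falls after the 2021-01-13 deadline; the claim is time-barred.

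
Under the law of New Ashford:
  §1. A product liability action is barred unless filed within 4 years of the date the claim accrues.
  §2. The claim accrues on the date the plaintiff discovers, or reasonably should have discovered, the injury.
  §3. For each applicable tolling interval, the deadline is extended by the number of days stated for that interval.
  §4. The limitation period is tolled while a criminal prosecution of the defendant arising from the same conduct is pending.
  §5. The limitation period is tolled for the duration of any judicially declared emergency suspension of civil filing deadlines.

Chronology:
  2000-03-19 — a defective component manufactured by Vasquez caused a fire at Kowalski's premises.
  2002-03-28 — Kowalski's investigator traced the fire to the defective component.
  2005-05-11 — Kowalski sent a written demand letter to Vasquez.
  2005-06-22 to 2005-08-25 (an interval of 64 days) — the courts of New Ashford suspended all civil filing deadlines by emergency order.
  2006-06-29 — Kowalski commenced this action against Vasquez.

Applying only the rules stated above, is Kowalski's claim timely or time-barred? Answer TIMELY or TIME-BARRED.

TIME-BARRED

Under the discovery rule, the claim accrued on 2002-03-28, when Kowalski discovered the injury — not on the 2000-03-19 date of the underlying act.
Adding the 4 years base period to 2002-03-28 gives a deadline of 2006-03-28, before any tolling.
Because the emergency suspension of filing deadlines ran from 2005-06-22 to 2005-08-25, the deadline is extended by 64 days to 2006-05-31.
Nothing else in the chronology tolls or restarts the period.
Filing on 2006-06-29 missed the 2006-05-31 deadline — the action is time-barred.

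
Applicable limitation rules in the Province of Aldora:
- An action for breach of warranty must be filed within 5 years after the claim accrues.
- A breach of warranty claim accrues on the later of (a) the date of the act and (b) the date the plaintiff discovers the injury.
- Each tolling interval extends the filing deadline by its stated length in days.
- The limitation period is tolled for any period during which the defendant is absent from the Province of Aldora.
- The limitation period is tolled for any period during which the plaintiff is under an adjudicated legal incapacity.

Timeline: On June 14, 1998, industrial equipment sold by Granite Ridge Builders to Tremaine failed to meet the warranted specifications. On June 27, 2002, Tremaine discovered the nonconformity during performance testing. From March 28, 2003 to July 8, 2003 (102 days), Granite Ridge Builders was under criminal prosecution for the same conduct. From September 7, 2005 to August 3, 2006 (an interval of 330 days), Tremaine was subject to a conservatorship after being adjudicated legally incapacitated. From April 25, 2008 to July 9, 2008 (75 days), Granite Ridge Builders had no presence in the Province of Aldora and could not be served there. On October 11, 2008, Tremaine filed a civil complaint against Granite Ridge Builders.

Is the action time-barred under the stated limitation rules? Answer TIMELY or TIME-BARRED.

TIME-BARRED

The claim accrued on June 27, 2002 — the later of the June 14, 1998 act and the June 27, 2002 discovery.
5 years from June 27, 2002 is June 27, 2007.
The plaintiff's legal incapacity from September 7, 2005 to August 3, 2006 tolled the period for 330 days, extending the deadline to May 22, 2008.
The defendant's absence from the jurisdiction from April 25, 2008 to July 9, 2008 tolled the period for 75 days, extending the deadline to August 5, 2008.
No stated provision tolls the period for a criminal prosecution, so the interval from March 28, 2003 to July 8, 2003 has no effect on the deadline.
Tremaine filed on October 11, 2008, after the August 5, 2008 deadline, so the action is time-barred.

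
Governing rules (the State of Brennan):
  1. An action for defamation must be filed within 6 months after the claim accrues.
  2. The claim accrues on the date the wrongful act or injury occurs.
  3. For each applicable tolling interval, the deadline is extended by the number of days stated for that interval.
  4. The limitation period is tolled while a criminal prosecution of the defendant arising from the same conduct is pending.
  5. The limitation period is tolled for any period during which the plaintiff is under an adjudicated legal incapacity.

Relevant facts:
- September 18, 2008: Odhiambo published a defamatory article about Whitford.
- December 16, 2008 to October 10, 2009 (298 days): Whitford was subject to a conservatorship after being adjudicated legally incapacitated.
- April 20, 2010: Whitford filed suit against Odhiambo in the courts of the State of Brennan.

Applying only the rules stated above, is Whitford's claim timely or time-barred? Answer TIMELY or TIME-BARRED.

The claim accrued on September 18, 2008, when the wrongful act occurred.
Adding the 6 months base period to September 18, 2008 gives a deadline of March 18, 2009, before any tolling.
The plaintiff's legal incapacity from December 16, 2008 to October 10, 2009 tolled the period for 298 days, extending the deadline to January 10, 2010.
The April 20, 2010 filing falls after the January 10, 2010 deadline; the claim is time-barred.

TIME-BARRED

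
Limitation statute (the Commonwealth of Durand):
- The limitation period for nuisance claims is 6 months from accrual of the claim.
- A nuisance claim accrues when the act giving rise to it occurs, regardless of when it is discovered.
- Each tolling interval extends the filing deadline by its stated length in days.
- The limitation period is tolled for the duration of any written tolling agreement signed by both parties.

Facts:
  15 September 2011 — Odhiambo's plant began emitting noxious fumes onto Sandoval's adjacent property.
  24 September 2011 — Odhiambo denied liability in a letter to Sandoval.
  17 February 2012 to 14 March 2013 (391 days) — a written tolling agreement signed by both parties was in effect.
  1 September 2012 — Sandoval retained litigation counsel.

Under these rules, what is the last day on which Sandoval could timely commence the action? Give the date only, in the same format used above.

10 April 2013

The claim accrued on 15 September 2011, the date of the act.
The untolled deadline — 6 months after 15 September 2011 — is 15 March 2012.
The period was tolled for 391 days by the written tolling agreement (17 February 2012 to 14 March 2013), pushing the deadline to 10 April 2013.
None of the other events listed affects the running of the period under the stated rules.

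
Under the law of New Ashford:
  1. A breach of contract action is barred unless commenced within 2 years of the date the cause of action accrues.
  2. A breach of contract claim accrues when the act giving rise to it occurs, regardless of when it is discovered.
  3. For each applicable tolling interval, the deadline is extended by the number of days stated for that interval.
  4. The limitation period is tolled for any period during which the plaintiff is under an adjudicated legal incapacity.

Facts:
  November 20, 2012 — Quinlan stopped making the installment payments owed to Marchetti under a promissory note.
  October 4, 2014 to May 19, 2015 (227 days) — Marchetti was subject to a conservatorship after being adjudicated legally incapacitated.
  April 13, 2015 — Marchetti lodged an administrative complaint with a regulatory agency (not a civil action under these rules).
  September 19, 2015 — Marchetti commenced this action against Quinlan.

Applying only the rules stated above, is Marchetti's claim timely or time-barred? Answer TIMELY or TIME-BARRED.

The limitation period began to run on November 20, 2012.
2 years from November 20, 2012 is November 20, 2014.
Because the plaintiff's legal incapacity ran from October 4, 2014 to May 19, 2015, the deadline is extended by 227 days to July 5, 2015.
The other events in the timeline have no effect on the limitation period under the stated rules.
Marchetti filed on September 19, 2015, after the July 5, 2015 deadline, so the action is time-barred.

TIME-BARRED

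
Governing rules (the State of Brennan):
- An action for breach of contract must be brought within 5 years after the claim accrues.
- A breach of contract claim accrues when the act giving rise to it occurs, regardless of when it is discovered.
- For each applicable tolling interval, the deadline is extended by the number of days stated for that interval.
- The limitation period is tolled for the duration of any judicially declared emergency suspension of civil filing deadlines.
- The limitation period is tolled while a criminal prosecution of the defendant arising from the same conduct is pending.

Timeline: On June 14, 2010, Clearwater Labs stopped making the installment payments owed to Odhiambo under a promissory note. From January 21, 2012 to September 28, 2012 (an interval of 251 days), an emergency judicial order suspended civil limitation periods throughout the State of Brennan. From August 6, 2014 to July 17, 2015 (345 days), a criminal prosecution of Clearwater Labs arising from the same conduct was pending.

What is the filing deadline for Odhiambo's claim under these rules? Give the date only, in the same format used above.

The claim accrued on June 14, 2010, when the wrongful act occurred.
The untolled deadline — 5 years after June 14, 2010 — is June 14, 2015.
The period was tolled for 251 days by the emergency suspension of filing deadlines (January 21, 2012 to September 28, 2012), pushing the deadline to February 20, 2016.
The pending criminal prosecution from August 6, 2014 to July 17, 2015 tolled the period for 345 days, extending the deadline to January 30, 2017.

January 30, 2017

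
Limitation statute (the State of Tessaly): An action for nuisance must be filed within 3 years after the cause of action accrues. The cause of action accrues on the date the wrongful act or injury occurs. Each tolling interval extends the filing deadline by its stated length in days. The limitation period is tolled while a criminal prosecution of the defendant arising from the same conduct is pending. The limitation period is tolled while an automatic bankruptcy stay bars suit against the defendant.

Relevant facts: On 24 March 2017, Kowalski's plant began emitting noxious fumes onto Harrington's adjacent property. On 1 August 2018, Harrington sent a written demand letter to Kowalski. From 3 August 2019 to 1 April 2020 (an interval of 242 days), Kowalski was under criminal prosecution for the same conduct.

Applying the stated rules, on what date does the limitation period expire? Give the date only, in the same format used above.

21 November 2020

The cause of action accrued on 24 March 2017, the date of the act.
Adding the 3 years base period to 24 March 2017 gives a deadline of 24 March 2020, before any tolling.
The period was tolled for 242 days by the pending criminal prosecution (3 August 2019 to 1 April 2020), pushing the deadline to 21 November 2020.
None of the other events listed affects the running of the period under the stated rules.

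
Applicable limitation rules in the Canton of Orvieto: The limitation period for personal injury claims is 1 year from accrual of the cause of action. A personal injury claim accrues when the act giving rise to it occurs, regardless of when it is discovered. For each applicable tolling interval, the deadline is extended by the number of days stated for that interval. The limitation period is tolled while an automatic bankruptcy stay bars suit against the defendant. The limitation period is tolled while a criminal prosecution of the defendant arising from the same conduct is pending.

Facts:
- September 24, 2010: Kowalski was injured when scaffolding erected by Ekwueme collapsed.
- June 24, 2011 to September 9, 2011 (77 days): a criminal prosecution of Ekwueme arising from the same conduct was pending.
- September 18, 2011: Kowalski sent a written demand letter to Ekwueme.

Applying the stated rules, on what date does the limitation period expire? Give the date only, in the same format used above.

December 10, 2011

The claim accrued on September 24, 2010, when the wrongful act occurred.
The untolled deadline — 1 year after September 24, 2010 — is September 24, 2011.
Because the pending criminal prosecution ran from June 24, 2011 to September 9, 2011, the deadline is extended by 77 days to December 10, 2011.
None of the other events listed affects the running of the period under the stated rules.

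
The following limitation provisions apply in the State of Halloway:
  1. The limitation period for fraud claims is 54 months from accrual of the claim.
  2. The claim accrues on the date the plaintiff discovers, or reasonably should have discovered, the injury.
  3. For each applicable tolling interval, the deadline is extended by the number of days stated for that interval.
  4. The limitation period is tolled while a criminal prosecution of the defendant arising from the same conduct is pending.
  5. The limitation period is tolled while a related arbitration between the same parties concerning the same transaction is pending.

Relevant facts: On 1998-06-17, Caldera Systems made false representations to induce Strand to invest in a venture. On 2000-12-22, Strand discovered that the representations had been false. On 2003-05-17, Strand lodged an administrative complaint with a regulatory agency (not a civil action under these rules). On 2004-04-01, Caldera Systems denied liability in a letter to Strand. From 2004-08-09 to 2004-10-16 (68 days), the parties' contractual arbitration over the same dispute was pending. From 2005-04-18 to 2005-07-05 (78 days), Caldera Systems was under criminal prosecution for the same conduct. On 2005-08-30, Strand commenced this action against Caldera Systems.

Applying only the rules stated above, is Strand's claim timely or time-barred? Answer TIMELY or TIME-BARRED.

TIMELY

Under the discovery rule, the claim accrued on 2000-12-22, when Strand discovered the injury — not on the 1998-06-17 date of the underlying act.
The untolled deadline — 54 months after 2000-12-22 — is 2005-06-22.
The period was tolled for 68 days by the pending related arbitration (2004-08-09 to 2004-10-16), pushing the deadline to 2005-08-29.
The pending criminal prosecution from 2005-04-18 to 2005-07-05 tolled the period for 78 days, extending the deadline to 2005-11-15.
None of the other events listed affects the running of the period under the stated rules.
Strand filed on 2005-08-30, before the 2005-11-15 deadline, so the action is timely.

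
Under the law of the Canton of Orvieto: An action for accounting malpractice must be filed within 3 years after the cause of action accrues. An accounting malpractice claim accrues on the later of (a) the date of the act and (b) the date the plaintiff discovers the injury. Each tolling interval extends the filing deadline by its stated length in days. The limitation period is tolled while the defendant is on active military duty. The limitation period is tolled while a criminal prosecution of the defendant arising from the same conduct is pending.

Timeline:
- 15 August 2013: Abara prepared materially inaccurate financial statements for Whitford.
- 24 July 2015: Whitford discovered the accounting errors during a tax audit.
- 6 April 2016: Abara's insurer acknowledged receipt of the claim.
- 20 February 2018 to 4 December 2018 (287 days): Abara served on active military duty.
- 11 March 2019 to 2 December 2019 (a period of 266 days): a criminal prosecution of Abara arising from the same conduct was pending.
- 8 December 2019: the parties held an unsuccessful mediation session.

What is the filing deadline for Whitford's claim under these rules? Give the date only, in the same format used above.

28 January 2020

Because discovery on 24 July 2015 post-dates the 15 August 2013 act, accrual under the later-of rule falls on 24 July 2015.
The untolled deadline — 3 years after 24 July 2015 — is 24 July 2018.
The period was tolled for 287 days by the defendant's active military service (20 February 2018 to 4 December 2018), pushing the deadline to 7 May 2019.
The period was tolled for 266 days by the pending criminal prosecution (11 March 2019 to 2 December 2019), pushing the deadline to 28 January 2020.
Nothing else in the chronology tolls or restarts the period.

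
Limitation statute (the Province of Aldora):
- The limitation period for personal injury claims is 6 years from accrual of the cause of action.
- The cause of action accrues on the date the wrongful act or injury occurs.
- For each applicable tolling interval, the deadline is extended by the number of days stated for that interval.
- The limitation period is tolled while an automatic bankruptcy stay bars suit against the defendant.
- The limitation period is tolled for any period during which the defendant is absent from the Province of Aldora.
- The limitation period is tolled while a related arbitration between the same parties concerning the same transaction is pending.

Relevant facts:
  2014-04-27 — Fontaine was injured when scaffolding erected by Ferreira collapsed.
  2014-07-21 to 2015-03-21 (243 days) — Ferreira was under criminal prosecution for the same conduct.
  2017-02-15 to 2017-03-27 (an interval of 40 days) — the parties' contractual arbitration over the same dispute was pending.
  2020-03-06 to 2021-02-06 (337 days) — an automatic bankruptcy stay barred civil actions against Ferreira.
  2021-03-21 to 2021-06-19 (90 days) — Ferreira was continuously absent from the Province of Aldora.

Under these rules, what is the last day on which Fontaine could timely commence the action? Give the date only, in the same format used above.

2021-08-07

The limitation period began to run on 2014-04-27.
Adding the 6 years base period to 2014-04-27 gives a deadline of 2020-04-27, before any tolling.
The period was tolled for 40 days by the pending related arbitration (2017-02-15 to 2017-03-27), pushing the deadline to 2020-06-06.
Because the automatic bankruptcy stay ran from 2020-03-06 to 2021-02-06, the deadline is extended by 337 days to 2021-05-09.
Because the defendant's absence from the jurisdiction ran from 2021-03-21 to 2021-06-19, the deadline is extended by 90 days to 2021-08-07.
Although a criminal prosecution ran from 2014-07-21 to 2015-03-21, the stated rules do not make that a tolling event, so it is disregarded.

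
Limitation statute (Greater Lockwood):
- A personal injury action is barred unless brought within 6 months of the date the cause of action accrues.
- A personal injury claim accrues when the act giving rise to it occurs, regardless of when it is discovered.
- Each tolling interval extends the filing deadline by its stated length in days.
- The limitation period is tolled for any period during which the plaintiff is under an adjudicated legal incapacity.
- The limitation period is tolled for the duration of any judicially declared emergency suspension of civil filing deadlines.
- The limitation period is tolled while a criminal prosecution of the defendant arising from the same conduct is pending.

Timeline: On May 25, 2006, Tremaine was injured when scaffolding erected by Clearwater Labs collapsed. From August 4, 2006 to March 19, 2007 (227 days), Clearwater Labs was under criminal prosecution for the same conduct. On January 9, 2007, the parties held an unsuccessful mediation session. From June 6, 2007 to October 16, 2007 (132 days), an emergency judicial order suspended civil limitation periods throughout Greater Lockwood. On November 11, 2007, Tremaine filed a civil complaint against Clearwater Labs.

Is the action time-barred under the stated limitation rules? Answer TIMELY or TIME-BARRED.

The claim accrued on May 25, 2006, when the wrongful act occurred.
6 months from May 25, 2006 is November 25, 2006.
Because the pending criminal prosecution ran from August 4, 2006 to March 19, 2007, the deadline is extended by 227 days to July 10, 2007.
Because the emergency suspension of filing deadlines ran from June 6, 2007 to October 16, 2007, the deadline is extended by 132 days to November 19, 2007.
Nothing else in the chronology tolls or restarts the period.
Tremaine filed on November 11, 2007, before the November 19, 2007 deadline, so the action is timely.

TIMELY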